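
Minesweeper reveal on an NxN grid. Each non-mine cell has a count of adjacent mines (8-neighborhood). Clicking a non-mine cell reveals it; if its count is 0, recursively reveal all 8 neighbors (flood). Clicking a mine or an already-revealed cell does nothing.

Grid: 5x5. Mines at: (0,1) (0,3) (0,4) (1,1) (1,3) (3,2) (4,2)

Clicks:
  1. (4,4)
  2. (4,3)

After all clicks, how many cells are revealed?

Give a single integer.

Answer: 6

Derivation:
Click 1 (4,4) count=0: revealed 6 new [(2,3) (2,4) (3,3) (3,4) (4,3) (4,4)] -> total=6
Click 2 (4,3) count=2: revealed 0 new [(none)] -> total=6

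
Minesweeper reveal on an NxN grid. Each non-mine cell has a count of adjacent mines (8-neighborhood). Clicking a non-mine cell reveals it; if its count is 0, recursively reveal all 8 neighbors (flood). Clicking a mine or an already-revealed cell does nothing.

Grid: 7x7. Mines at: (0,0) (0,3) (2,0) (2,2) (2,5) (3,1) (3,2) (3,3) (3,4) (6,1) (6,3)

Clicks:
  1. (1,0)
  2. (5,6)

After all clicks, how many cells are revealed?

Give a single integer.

Click 1 (1,0) count=2: revealed 1 new [(1,0)] -> total=1
Click 2 (5,6) count=0: revealed 11 new [(3,5) (3,6) (4,4) (4,5) (4,6) (5,4) (5,5) (5,6) (6,4) (6,5) (6,6)] -> total=12

Answer: 12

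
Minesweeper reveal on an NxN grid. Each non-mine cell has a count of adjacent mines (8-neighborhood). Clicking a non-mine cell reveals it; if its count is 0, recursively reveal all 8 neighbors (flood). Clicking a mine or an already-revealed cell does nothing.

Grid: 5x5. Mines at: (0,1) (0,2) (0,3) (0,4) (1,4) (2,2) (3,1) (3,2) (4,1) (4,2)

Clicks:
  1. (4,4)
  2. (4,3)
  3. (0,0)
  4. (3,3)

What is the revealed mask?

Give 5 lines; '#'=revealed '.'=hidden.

Click 1 (4,4) count=0: revealed 6 new [(2,3) (2,4) (3,3) (3,4) (4,3) (4,4)] -> total=6
Click 2 (4,3) count=2: revealed 0 new [(none)] -> total=6
Click 3 (0,0) count=1: revealed 1 new [(0,0)] -> total=7
Click 4 (3,3) count=3: revealed 0 new [(none)] -> total=7

Answer: #....
.....
...##
...##
...##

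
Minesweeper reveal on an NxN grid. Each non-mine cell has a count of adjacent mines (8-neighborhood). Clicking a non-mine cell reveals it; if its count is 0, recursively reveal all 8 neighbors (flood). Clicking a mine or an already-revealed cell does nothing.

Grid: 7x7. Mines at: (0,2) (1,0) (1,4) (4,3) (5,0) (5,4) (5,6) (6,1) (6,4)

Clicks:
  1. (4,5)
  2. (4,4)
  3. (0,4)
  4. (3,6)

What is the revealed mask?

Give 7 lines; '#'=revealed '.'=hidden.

Click 1 (4,5) count=2: revealed 1 new [(4,5)] -> total=1
Click 2 (4,4) count=2: revealed 1 new [(4,4)] -> total=2
Click 3 (0,4) count=1: revealed 1 new [(0,4)] -> total=3
Click 4 (3,6) count=0: revealed 11 new [(0,5) (0,6) (1,5) (1,6) (2,4) (2,5) (2,6) (3,4) (3,5) (3,6) (4,6)] -> total=14

Answer: ....###
.....##
....###
....###
....###
.......
.......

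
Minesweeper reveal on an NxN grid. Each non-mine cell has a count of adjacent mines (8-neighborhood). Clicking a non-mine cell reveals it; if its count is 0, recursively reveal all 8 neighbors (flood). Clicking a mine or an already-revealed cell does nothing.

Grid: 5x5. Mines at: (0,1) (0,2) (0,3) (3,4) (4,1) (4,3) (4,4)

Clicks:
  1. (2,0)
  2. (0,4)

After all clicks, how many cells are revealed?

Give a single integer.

Answer: 13

Derivation:
Click 1 (2,0) count=0: revealed 12 new [(1,0) (1,1) (1,2) (1,3) (2,0) (2,1) (2,2) (2,3) (3,0) (3,1) (3,2) (3,3)] -> total=12
Click 2 (0,4) count=1: revealed 1 new [(0,4)] -> total=13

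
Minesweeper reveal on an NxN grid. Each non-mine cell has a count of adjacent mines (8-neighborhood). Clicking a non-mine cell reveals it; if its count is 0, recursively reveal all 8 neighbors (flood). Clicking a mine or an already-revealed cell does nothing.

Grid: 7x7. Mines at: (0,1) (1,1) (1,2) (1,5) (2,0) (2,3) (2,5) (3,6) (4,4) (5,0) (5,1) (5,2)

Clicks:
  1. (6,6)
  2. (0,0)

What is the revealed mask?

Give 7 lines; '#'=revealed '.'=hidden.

Answer: #......
.......
.......
.......
.....##
...####
...####

Derivation:
Click 1 (6,6) count=0: revealed 10 new [(4,5) (4,6) (5,3) (5,4) (5,5) (5,6) (6,3) (6,4) (6,5) (6,6)] -> total=10
Click 2 (0,0) count=2: revealed 1 new [(0,0)] -> total=11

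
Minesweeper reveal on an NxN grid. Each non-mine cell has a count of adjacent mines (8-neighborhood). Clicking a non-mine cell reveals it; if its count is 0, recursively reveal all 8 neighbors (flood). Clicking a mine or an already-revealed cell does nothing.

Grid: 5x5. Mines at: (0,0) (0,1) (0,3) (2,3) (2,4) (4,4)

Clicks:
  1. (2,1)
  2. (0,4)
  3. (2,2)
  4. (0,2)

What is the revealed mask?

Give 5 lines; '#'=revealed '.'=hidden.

Click 1 (2,1) count=0: revealed 14 new [(1,0) (1,1) (1,2) (2,0) (2,1) (2,2) (3,0) (3,1) (3,2) (3,3) (4,0) (4,1) (4,2) (4,3)] -> total=14
Click 2 (0,4) count=1: revealed 1 new [(0,4)] -> total=15
Click 3 (2,2) count=1: revealed 0 new [(none)] -> total=15
Click 4 (0,2) count=2: revealed 1 new [(0,2)] -> total=16

Answer: ..#.#
###..
###..
####.
####.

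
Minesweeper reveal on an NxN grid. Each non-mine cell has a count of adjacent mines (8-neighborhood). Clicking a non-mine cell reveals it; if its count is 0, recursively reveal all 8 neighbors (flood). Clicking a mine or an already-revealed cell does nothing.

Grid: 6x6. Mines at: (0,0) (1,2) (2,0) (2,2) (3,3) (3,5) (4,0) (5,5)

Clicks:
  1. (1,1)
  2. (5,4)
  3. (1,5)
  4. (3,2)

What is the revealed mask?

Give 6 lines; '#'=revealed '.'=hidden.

Click 1 (1,1) count=4: revealed 1 new [(1,1)] -> total=1
Click 2 (5,4) count=1: revealed 1 new [(5,4)] -> total=2
Click 3 (1,5) count=0: revealed 9 new [(0,3) (0,4) (0,5) (1,3) (1,4) (1,5) (2,3) (2,4) (2,5)] -> total=11
Click 4 (3,2) count=2: revealed 1 new [(3,2)] -> total=12

Answer: ...###
.#.###
...###
..#...
......
....#.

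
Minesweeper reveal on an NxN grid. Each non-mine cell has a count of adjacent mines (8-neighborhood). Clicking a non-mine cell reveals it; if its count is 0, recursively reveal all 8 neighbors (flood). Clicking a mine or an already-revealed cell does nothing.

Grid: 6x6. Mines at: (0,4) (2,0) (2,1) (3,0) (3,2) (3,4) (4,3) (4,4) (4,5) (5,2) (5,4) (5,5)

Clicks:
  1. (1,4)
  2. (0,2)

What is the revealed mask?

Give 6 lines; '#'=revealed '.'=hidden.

Answer: ####..
#####.
......
......
......
......

Derivation:
Click 1 (1,4) count=1: revealed 1 new [(1,4)] -> total=1
Click 2 (0,2) count=0: revealed 8 new [(0,0) (0,1) (0,2) (0,3) (1,0) (1,1) (1,2) (1,3)] -> total=9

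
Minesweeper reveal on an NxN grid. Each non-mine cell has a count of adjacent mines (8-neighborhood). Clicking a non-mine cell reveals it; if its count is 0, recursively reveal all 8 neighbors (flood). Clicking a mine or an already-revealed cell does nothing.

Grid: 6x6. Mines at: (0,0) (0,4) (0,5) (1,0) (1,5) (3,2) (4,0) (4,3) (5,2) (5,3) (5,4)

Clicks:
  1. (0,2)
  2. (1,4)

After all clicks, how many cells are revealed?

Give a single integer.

Click 1 (0,2) count=0: revealed 9 new [(0,1) (0,2) (0,3) (1,1) (1,2) (1,3) (2,1) (2,2) (2,3)] -> total=9
Click 2 (1,4) count=3: revealed 1 new [(1,4)] -> total=10

Answer: 10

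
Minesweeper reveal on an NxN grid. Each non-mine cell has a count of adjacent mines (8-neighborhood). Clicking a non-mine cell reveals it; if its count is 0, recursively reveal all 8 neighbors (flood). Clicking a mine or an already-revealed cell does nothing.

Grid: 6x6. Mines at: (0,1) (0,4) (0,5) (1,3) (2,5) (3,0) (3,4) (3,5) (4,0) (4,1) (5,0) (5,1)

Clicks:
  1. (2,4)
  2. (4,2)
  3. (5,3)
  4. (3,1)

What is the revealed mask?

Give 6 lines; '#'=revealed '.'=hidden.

Answer: ......
......
....#.
.#....
..####
..####

Derivation:
Click 1 (2,4) count=4: revealed 1 new [(2,4)] -> total=1
Click 2 (4,2) count=2: revealed 1 new [(4,2)] -> total=2
Click 3 (5,3) count=0: revealed 7 new [(4,3) (4,4) (4,5) (5,2) (5,3) (5,4) (5,5)] -> total=9
Click 4 (3,1) count=3: revealed 1 new [(3,1)] -> total=10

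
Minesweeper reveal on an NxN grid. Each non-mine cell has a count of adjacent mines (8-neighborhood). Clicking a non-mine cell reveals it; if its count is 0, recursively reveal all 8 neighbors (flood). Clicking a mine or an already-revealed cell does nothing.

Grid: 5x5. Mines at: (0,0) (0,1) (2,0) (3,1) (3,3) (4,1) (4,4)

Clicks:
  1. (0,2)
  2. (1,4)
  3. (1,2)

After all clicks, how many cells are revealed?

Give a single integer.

Answer: 9

Derivation:
Click 1 (0,2) count=1: revealed 1 new [(0,2)] -> total=1
Click 2 (1,4) count=0: revealed 8 new [(0,3) (0,4) (1,2) (1,3) (1,4) (2,2) (2,3) (2,4)] -> total=9
Click 3 (1,2) count=1: revealed 0 new [(none)] -> total=9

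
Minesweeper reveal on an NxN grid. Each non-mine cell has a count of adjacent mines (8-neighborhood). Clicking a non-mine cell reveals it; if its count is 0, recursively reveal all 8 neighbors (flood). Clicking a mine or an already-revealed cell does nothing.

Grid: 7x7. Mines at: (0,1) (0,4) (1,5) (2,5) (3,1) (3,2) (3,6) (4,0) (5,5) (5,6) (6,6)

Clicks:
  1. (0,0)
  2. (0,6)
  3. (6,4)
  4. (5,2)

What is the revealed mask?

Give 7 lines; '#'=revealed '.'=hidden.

Answer: #.....#
.......
.......
.......
.####..
#####..
#####..

Derivation:
Click 1 (0,0) count=1: revealed 1 new [(0,0)] -> total=1
Click 2 (0,6) count=1: revealed 1 new [(0,6)] -> total=2
Click 3 (6,4) count=1: revealed 1 new [(6,4)] -> total=3
Click 4 (5,2) count=0: revealed 13 new [(4,1) (4,2) (4,3) (4,4) (5,0) (5,1) (5,2) (5,3) (5,4) (6,0) (6,1) (6,2) (6,3)] -> total=16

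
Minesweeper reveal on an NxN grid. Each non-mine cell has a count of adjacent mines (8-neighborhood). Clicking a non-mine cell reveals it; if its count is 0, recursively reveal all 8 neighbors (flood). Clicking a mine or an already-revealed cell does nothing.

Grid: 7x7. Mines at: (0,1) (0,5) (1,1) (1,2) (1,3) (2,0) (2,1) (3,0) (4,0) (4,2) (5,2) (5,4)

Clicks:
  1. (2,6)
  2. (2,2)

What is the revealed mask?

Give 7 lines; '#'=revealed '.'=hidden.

Answer: .......
....###
..#####
...####
...####
.....##
.....##

Derivation:
Click 1 (2,6) count=0: revealed 19 new [(1,4) (1,5) (1,6) (2,3) (2,4) (2,5) (2,6) (3,3) (3,4) (3,5) (3,6) (4,3) (4,4) (4,5) (4,6) (5,5) (5,6) (6,5) (6,6)] -> total=19
Click 2 (2,2) count=4: revealed 1 new [(2,2)] -> total=20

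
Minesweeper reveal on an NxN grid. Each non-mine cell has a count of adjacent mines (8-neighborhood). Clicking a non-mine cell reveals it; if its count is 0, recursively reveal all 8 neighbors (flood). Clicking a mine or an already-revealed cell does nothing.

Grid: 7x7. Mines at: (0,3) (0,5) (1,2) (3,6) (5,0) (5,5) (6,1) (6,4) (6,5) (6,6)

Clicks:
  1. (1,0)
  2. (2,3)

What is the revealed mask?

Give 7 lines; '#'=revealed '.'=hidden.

Click 1 (1,0) count=0: revealed 29 new [(0,0) (0,1) (1,0) (1,1) (1,3) (1,4) (1,5) (2,0) (2,1) (2,2) (2,3) (2,4) (2,5) (3,0) (3,1) (3,2) (3,3) (3,4) (3,5) (4,0) (4,1) (4,2) (4,3) (4,4) (4,5) (5,1) (5,2) (5,3) (5,4)] -> total=29
Click 2 (2,3) count=1: revealed 0 new [(none)] -> total=29

Answer: ##.....
##.###.
######.
######.
######.
.####..
.......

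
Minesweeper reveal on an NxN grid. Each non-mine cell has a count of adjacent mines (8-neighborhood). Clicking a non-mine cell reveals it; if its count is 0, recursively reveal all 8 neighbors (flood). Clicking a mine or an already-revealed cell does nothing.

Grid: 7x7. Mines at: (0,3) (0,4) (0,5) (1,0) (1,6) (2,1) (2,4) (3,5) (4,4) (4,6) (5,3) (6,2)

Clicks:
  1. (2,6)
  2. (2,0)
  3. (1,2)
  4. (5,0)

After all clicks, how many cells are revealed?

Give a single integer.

Click 1 (2,6) count=2: revealed 1 new [(2,6)] -> total=1
Click 2 (2,0) count=2: revealed 1 new [(2,0)] -> total=2
Click 3 (1,2) count=2: revealed 1 new [(1,2)] -> total=3
Click 4 (5,0) count=0: revealed 11 new [(3,0) (3,1) (3,2) (4,0) (4,1) (4,2) (5,0) (5,1) (5,2) (6,0) (6,1)] -> total=14

Answer: 14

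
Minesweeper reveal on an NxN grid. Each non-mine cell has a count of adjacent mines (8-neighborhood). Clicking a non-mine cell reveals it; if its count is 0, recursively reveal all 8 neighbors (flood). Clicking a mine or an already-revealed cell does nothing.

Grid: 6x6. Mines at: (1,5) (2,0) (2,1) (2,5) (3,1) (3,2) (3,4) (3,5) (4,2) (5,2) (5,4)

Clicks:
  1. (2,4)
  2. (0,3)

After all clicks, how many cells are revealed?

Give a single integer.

Click 1 (2,4) count=4: revealed 1 new [(2,4)] -> total=1
Click 2 (0,3) count=0: revealed 12 new [(0,0) (0,1) (0,2) (0,3) (0,4) (1,0) (1,1) (1,2) (1,3) (1,4) (2,2) (2,3)] -> total=13

Answer: 13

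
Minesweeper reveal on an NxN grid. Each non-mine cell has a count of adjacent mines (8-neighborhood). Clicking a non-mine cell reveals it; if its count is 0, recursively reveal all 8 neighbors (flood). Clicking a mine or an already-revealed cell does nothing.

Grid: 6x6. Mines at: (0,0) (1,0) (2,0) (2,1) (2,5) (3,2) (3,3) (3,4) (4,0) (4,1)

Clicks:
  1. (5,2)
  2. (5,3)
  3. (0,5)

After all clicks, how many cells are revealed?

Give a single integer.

Click 1 (5,2) count=1: revealed 1 new [(5,2)] -> total=1
Click 2 (5,3) count=0: revealed 7 new [(4,2) (4,3) (4,4) (4,5) (5,3) (5,4) (5,5)] -> total=8
Click 3 (0,5) count=0: revealed 13 new [(0,1) (0,2) (0,3) (0,4) (0,5) (1,1) (1,2) (1,3) (1,4) (1,5) (2,2) (2,3) (2,4)] -> total=21

Answer: 21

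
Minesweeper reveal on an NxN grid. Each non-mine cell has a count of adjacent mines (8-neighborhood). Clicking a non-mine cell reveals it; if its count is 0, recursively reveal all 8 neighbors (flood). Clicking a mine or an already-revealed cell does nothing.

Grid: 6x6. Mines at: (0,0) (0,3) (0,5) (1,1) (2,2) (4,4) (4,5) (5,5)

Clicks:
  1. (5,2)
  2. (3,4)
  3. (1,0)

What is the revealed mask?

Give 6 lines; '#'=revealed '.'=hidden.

Answer: ......
#.....
##....
#####.
####..
####..

Derivation:
Click 1 (5,2) count=0: revealed 14 new [(2,0) (2,1) (3,0) (3,1) (3,2) (3,3) (4,0) (4,1) (4,2) (4,3) (5,0) (5,1) (5,2) (5,3)] -> total=14
Click 2 (3,4) count=2: revealed 1 new [(3,4)] -> total=15
Click 3 (1,0) count=2: revealed 1 new [(1,0)] -> total=16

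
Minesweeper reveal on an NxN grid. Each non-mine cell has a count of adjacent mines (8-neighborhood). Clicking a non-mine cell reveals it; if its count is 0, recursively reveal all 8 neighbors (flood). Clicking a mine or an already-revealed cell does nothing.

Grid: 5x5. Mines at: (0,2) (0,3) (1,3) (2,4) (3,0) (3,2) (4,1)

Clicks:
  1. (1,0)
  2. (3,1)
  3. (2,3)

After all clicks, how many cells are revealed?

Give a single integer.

Answer: 8

Derivation:
Click 1 (1,0) count=0: revealed 6 new [(0,0) (0,1) (1,0) (1,1) (2,0) (2,1)] -> total=6
Click 2 (3,1) count=3: revealed 1 new [(3,1)] -> total=7
Click 3 (2,3) count=3: revealed 1 new [(2,3)] -> total=8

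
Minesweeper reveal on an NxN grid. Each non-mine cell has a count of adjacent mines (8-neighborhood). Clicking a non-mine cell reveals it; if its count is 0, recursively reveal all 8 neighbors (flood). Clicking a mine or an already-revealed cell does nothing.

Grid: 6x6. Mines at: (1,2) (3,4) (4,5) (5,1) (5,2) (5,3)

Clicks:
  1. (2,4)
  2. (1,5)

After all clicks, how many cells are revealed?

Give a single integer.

Click 1 (2,4) count=1: revealed 1 new [(2,4)] -> total=1
Click 2 (1,5) count=0: revealed 8 new [(0,3) (0,4) (0,5) (1,3) (1,4) (1,5) (2,3) (2,5)] -> total=9

Answer: 9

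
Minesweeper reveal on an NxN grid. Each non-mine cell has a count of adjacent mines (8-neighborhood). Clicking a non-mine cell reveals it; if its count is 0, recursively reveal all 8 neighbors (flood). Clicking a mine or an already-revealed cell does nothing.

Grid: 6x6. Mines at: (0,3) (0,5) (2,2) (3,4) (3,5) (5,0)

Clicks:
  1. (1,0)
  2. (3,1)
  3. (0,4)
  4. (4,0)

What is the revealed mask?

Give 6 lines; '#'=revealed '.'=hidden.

Click 1 (1,0) count=0: revealed 12 new [(0,0) (0,1) (0,2) (1,0) (1,1) (1,2) (2,0) (2,1) (3,0) (3,1) (4,0) (4,1)] -> total=12
Click 2 (3,1) count=1: revealed 0 new [(none)] -> total=12
Click 3 (0,4) count=2: revealed 1 new [(0,4)] -> total=13
Click 4 (4,0) count=1: revealed 0 new [(none)] -> total=13

Answer: ###.#.
###...
##....
##....
##....
......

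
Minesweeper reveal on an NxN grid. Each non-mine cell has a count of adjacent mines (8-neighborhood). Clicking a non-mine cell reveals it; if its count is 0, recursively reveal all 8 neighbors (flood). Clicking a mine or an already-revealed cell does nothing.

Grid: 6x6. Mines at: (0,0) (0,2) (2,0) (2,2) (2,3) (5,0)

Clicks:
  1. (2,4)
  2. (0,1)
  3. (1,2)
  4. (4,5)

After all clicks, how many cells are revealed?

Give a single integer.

Click 1 (2,4) count=1: revealed 1 new [(2,4)] -> total=1
Click 2 (0,1) count=2: revealed 1 new [(0,1)] -> total=2
Click 3 (1,2) count=3: revealed 1 new [(1,2)] -> total=3
Click 4 (4,5) count=0: revealed 22 new [(0,3) (0,4) (0,5) (1,3) (1,4) (1,5) (2,5) (3,1) (3,2) (3,3) (3,4) (3,5) (4,1) (4,2) (4,3) (4,4) (4,5) (5,1) (5,2) (5,3) (5,4) (5,5)] -> total=25

Answer: 25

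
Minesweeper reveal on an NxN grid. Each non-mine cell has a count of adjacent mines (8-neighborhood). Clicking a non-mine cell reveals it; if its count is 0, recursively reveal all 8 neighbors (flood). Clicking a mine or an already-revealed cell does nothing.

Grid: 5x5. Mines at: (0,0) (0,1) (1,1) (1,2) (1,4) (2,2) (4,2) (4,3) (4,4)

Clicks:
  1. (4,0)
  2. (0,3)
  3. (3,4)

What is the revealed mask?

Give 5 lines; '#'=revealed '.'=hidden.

Click 1 (4,0) count=0: revealed 6 new [(2,0) (2,1) (3,0) (3,1) (4,0) (4,1)] -> total=6
Click 2 (0,3) count=2: revealed 1 new [(0,3)] -> total=7
Click 3 (3,4) count=2: revealed 1 new [(3,4)] -> total=8

Answer: ...#.
.....
##...
##..#
##...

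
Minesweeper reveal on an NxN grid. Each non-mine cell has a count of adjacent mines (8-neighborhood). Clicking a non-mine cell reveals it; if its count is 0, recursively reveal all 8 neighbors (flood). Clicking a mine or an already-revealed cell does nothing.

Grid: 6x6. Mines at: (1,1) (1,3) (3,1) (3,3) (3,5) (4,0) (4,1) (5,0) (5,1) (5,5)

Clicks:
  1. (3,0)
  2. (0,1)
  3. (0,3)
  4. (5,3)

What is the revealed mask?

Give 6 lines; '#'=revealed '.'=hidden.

Answer: .#.#..
......
......
#.....
..###.
..###.

Derivation:
Click 1 (3,0) count=3: revealed 1 new [(3,0)] -> total=1
Click 2 (0,1) count=1: revealed 1 new [(0,1)] -> total=2
Click 3 (0,3) count=1: revealed 1 new [(0,3)] -> total=3
Click 4 (5,3) count=0: revealed 6 new [(4,2) (4,3) (4,4) (5,2) (5,3) (5,4)] -> total=9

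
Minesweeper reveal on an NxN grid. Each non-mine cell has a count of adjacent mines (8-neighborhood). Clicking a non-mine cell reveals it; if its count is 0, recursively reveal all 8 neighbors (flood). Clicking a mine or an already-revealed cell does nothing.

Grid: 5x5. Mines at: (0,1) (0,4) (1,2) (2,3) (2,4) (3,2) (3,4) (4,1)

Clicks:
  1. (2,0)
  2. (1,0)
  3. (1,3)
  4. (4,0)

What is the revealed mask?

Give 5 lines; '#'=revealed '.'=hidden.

Click 1 (2,0) count=0: revealed 6 new [(1,0) (1,1) (2,0) (2,1) (3,0) (3,1)] -> total=6
Click 2 (1,0) count=1: revealed 0 new [(none)] -> total=6
Click 3 (1,3) count=4: revealed 1 new [(1,3)] -> total=7
Click 4 (4,0) count=1: revealed 1 new [(4,0)] -> total=8

Answer: .....
##.#.
##...
##...
#....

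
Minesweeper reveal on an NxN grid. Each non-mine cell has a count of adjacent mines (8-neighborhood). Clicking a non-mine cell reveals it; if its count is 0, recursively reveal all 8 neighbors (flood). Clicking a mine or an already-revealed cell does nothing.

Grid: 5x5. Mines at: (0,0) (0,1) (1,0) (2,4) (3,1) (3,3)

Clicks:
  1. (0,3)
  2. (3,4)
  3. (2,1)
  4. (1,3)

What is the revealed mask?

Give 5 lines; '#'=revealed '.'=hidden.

Click 1 (0,3) count=0: revealed 6 new [(0,2) (0,3) (0,4) (1,2) (1,3) (1,4)] -> total=6
Click 2 (3,4) count=2: revealed 1 new [(3,4)] -> total=7
Click 3 (2,1) count=2: revealed 1 new [(2,1)] -> total=8
Click 4 (1,3) count=1: revealed 0 new [(none)] -> total=8

Answer: ..###
..###
.#...
....#
.....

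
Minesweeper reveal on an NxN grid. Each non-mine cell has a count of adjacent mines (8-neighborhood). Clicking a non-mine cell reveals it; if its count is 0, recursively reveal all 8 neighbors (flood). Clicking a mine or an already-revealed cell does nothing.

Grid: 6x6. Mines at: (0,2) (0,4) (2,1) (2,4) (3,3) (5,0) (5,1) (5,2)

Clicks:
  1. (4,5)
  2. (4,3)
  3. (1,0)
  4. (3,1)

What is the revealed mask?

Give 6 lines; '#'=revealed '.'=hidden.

Click 1 (4,5) count=0: revealed 8 new [(3,4) (3,5) (4,3) (4,4) (4,5) (5,3) (5,4) (5,5)] -> total=8
Click 2 (4,3) count=2: revealed 0 new [(none)] -> total=8
Click 3 (1,0) count=1: revealed 1 new [(1,0)] -> total=9
Click 4 (3,1) count=1: revealed 1 new [(3,1)] -> total=10

Answer: ......
#.....
......
.#..##
...###
...###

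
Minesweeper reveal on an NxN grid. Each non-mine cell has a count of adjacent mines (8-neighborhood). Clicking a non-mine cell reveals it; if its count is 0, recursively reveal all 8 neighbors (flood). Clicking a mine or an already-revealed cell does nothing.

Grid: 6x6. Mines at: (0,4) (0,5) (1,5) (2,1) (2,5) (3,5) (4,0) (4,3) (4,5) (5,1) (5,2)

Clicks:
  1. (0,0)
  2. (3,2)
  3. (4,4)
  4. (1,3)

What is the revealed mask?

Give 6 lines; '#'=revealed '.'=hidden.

Answer: ####..
####..
......
..#...
....#.
......

Derivation:
Click 1 (0,0) count=0: revealed 8 new [(0,0) (0,1) (0,2) (0,3) (1,0) (1,1) (1,2) (1,3)] -> total=8
Click 2 (3,2) count=2: revealed 1 new [(3,2)] -> total=9
Click 3 (4,4) count=3: revealed 1 new [(4,4)] -> total=10
Click 4 (1,3) count=1: revealed 0 new [(none)] -> total=10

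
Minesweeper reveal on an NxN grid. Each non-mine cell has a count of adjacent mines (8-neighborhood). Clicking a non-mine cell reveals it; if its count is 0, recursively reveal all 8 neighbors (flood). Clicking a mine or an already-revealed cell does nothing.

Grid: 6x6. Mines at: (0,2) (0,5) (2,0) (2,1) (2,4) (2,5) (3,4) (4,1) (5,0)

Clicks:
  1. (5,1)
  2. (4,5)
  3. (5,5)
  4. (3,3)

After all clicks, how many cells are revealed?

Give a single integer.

Answer: 10

Derivation:
Click 1 (5,1) count=2: revealed 1 new [(5,1)] -> total=1
Click 2 (4,5) count=1: revealed 1 new [(4,5)] -> total=2
Click 3 (5,5) count=0: revealed 7 new [(4,2) (4,3) (4,4) (5,2) (5,3) (5,4) (5,5)] -> total=9
Click 4 (3,3) count=2: revealed 1 new [(3,3)] -> total=10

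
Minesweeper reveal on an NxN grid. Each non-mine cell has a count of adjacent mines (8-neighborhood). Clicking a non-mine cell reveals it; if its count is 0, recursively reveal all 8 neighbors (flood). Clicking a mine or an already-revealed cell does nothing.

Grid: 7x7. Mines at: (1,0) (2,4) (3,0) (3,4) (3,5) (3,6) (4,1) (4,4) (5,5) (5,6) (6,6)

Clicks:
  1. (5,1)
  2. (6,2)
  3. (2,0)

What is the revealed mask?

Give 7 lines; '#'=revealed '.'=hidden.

Answer: .......
.......
#......
.......
.......
#####..
#####..

Derivation:
Click 1 (5,1) count=1: revealed 1 new [(5,1)] -> total=1
Click 2 (6,2) count=0: revealed 9 new [(5,0) (5,2) (5,3) (5,4) (6,0) (6,1) (6,2) (6,3) (6,4)] -> total=10
Click 3 (2,0) count=2: revealed 1 new [(2,0)] -> total=11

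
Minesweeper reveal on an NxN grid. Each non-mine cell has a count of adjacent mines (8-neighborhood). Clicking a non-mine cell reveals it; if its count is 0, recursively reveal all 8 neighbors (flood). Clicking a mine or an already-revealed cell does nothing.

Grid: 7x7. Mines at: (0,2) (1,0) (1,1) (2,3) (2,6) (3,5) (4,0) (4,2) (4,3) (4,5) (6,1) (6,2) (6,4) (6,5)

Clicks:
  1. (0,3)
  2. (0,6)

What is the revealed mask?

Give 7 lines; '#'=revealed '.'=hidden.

Answer: ...####
...####
.......
.......
.......
.......
.......

Derivation:
Click 1 (0,3) count=1: revealed 1 new [(0,3)] -> total=1
Click 2 (0,6) count=0: revealed 7 new [(0,4) (0,5) (0,6) (1,3) (1,4) (1,5) (1,6)] -> total=8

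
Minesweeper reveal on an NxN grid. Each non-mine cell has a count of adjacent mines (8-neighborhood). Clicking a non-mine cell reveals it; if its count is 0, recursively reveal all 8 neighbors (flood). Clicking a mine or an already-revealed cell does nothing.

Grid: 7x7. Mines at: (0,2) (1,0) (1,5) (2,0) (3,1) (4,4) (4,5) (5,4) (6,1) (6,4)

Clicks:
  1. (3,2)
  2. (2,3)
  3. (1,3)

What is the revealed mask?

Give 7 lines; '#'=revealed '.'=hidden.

Click 1 (3,2) count=1: revealed 1 new [(3,2)] -> total=1
Click 2 (2,3) count=0: revealed 8 new [(1,2) (1,3) (1,4) (2,2) (2,3) (2,4) (3,3) (3,4)] -> total=9
Click 3 (1,3) count=1: revealed 0 new [(none)] -> total=9

Answer: .......
..###..
..###..
..###..
.......
.......
.......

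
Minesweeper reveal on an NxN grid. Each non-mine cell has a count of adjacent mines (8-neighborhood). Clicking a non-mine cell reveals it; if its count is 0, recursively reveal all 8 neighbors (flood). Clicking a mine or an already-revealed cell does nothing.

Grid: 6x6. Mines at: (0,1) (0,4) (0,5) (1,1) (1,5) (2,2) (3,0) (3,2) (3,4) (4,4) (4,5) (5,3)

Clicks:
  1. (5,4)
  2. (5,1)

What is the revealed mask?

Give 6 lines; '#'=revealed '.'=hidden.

Answer: ......
......
......
......
###...
###.#.

Derivation:
Click 1 (5,4) count=3: revealed 1 new [(5,4)] -> total=1
Click 2 (5,1) count=0: revealed 6 new [(4,0) (4,1) (4,2) (5,0) (5,1) (5,2)] -> total=7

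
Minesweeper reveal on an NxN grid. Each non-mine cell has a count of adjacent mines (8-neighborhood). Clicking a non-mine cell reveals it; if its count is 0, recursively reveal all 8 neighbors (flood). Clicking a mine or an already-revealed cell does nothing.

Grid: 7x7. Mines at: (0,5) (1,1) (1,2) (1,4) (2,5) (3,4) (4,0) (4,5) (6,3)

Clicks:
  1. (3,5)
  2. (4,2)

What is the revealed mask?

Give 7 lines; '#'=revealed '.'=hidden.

Click 1 (3,5) count=3: revealed 1 new [(3,5)] -> total=1
Click 2 (4,2) count=0: revealed 12 new [(2,1) (2,2) (2,3) (3,1) (3,2) (3,3) (4,1) (4,2) (4,3) (5,1) (5,2) (5,3)] -> total=13

Answer: .......
.......
.###...
.###.#.
.###...
.###...
.......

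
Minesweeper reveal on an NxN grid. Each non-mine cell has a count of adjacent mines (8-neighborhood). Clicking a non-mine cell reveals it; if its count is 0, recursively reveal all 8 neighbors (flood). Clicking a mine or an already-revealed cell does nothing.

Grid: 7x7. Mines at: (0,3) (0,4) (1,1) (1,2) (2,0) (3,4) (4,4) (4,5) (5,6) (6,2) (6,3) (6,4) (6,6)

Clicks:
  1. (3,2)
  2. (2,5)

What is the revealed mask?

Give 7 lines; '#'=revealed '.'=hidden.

Answer: .......
.......
.###.#.
####...
####...
####...
##.....

Derivation:
Click 1 (3,2) count=0: revealed 17 new [(2,1) (2,2) (2,3) (3,0) (3,1) (3,2) (3,3) (4,0) (4,1) (4,2) (4,3) (5,0) (5,1) (5,2) (5,3) (6,0) (6,1)] -> total=17
Click 2 (2,5) count=1: revealed 1 new [(2,5)] -> total=18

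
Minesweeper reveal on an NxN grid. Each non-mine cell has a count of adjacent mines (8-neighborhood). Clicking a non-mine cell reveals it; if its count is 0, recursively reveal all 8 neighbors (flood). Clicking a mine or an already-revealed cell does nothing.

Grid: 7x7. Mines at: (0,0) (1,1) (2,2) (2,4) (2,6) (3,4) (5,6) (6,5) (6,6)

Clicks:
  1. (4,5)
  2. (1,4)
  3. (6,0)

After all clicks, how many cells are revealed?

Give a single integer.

Answer: 23

Derivation:
Click 1 (4,5) count=2: revealed 1 new [(4,5)] -> total=1
Click 2 (1,4) count=1: revealed 1 new [(1,4)] -> total=2
Click 3 (6,0) count=0: revealed 21 new [(2,0) (2,1) (3,0) (3,1) (3,2) (3,3) (4,0) (4,1) (4,2) (4,3) (4,4) (5,0) (5,1) (5,2) (5,3) (5,4) (6,0) (6,1) (6,2) (6,3) (6,4)] -> total=23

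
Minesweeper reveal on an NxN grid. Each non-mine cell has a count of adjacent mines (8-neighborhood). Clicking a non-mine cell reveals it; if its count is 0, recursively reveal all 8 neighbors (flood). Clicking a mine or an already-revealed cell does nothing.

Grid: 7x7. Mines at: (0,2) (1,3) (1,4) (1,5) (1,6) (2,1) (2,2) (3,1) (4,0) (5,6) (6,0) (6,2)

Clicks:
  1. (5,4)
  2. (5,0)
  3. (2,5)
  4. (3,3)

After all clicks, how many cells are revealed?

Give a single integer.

Answer: 22

Derivation:
Click 1 (5,4) count=0: revealed 21 new [(2,3) (2,4) (2,5) (2,6) (3,2) (3,3) (3,4) (3,5) (3,6) (4,2) (4,3) (4,4) (4,5) (4,6) (5,2) (5,3) (5,4) (5,5) (6,3) (6,4) (6,5)] -> total=21
Click 2 (5,0) count=2: revealed 1 new [(5,0)] -> total=22
Click 3 (2,5) count=3: revealed 0 new [(none)] -> total=22
Click 4 (3,3) count=1: revealed 0 new [(none)] -> total=22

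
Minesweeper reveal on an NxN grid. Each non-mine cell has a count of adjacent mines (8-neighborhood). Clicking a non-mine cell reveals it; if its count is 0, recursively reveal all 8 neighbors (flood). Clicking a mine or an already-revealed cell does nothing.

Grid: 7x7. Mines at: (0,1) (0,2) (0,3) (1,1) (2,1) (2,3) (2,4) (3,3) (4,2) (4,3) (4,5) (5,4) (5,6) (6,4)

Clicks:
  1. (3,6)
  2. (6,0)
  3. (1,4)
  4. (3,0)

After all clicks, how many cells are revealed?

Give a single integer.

Answer: 14

Derivation:
Click 1 (3,6) count=1: revealed 1 new [(3,6)] -> total=1
Click 2 (6,0) count=0: revealed 12 new [(3,0) (3,1) (4,0) (4,1) (5,0) (5,1) (5,2) (5,3) (6,0) (6,1) (6,2) (6,3)] -> total=13
Click 3 (1,4) count=3: revealed 1 new [(1,4)] -> total=14
Click 4 (3,0) count=1: revealed 0 new [(none)] -> total=14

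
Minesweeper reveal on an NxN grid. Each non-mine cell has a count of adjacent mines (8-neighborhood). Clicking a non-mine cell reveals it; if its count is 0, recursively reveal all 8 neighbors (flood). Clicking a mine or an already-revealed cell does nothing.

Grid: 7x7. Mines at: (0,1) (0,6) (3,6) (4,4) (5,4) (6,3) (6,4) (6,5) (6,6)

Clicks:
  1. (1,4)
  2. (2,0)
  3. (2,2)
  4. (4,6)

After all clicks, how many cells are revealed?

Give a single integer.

Answer: 34

Derivation:
Click 1 (1,4) count=0: revealed 33 new [(0,2) (0,3) (0,4) (0,5) (1,0) (1,1) (1,2) (1,3) (1,4) (1,5) (2,0) (2,1) (2,2) (2,3) (2,4) (2,5) (3,0) (3,1) (3,2) (3,3) (3,4) (3,5) (4,0) (4,1) (4,2) (4,3) (5,0) (5,1) (5,2) (5,3) (6,0) (6,1) (6,2)] -> total=33
Click 2 (2,0) count=0: revealed 0 new [(none)] -> total=33
Click 3 (2,2) count=0: revealed 0 new [(none)] -> total=33
Click 4 (4,6) count=1: revealed 1 new [(4,6)] -> total=34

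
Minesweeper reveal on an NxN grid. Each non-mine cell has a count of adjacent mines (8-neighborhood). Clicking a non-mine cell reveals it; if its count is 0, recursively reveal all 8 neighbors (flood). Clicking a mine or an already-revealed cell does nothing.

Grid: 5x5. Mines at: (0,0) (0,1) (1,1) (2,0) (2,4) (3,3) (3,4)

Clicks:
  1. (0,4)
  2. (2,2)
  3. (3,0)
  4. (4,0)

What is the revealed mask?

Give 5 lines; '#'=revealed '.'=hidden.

Click 1 (0,4) count=0: revealed 6 new [(0,2) (0,3) (0,4) (1,2) (1,3) (1,4)] -> total=6
Click 2 (2,2) count=2: revealed 1 new [(2,2)] -> total=7
Click 3 (3,0) count=1: revealed 1 new [(3,0)] -> total=8
Click 4 (4,0) count=0: revealed 5 new [(3,1) (3,2) (4,0) (4,1) (4,2)] -> total=13

Answer: ..###
..###
..#..
###..
###..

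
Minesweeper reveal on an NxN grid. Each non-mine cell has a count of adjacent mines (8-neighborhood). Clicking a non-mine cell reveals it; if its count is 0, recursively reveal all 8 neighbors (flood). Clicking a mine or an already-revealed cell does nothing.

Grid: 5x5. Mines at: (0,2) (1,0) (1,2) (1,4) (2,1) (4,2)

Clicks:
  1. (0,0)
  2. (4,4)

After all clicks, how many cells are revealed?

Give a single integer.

Answer: 7

Derivation:
Click 1 (0,0) count=1: revealed 1 new [(0,0)] -> total=1
Click 2 (4,4) count=0: revealed 6 new [(2,3) (2,4) (3,3) (3,4) (4,3) (4,4)] -> total=7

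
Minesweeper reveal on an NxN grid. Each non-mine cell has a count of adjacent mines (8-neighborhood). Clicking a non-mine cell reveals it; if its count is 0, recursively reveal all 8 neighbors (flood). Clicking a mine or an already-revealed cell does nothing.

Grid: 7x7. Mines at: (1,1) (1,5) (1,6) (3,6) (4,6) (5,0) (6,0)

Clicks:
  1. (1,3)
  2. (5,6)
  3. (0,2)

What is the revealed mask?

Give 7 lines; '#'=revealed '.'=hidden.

Click 1 (1,3) count=0: revealed 36 new [(0,2) (0,3) (0,4) (1,2) (1,3) (1,4) (2,0) (2,1) (2,2) (2,3) (2,4) (2,5) (3,0) (3,1) (3,2) (3,3) (3,4) (3,5) (4,0) (4,1) (4,2) (4,3) (4,4) (4,5) (5,1) (5,2) (5,3) (5,4) (5,5) (5,6) (6,1) (6,2) (6,3) (6,4) (6,5) (6,6)] -> total=36
Click 2 (5,6) count=1: revealed 0 new [(none)] -> total=36
Click 3 (0,2) count=1: revealed 0 new [(none)] -> total=36

Answer: ..###..
..###..
######.
######.
######.
.######
.######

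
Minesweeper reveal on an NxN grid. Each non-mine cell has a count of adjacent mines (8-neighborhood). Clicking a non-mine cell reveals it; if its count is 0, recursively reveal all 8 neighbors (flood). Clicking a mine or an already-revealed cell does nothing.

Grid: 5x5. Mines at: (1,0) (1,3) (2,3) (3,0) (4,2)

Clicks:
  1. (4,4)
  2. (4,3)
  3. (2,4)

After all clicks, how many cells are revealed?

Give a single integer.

Click 1 (4,4) count=0: revealed 4 new [(3,3) (3,4) (4,3) (4,4)] -> total=4
Click 2 (4,3) count=1: revealed 0 new [(none)] -> total=4
Click 3 (2,4) count=2: revealed 1 new [(2,4)] -> total=5

Answer: 5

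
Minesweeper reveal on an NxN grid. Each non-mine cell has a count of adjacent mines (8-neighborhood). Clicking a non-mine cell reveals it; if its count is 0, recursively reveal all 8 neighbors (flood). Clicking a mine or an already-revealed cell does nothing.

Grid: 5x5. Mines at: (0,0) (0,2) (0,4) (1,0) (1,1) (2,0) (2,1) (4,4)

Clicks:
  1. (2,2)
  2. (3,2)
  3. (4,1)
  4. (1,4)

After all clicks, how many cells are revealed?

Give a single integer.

Click 1 (2,2) count=2: revealed 1 new [(2,2)] -> total=1
Click 2 (3,2) count=1: revealed 1 new [(3,2)] -> total=2
Click 3 (4,1) count=0: revealed 7 new [(3,0) (3,1) (3,3) (4,0) (4,1) (4,2) (4,3)] -> total=9
Click 4 (1,4) count=1: revealed 1 new [(1,4)] -> total=10

Answer: 10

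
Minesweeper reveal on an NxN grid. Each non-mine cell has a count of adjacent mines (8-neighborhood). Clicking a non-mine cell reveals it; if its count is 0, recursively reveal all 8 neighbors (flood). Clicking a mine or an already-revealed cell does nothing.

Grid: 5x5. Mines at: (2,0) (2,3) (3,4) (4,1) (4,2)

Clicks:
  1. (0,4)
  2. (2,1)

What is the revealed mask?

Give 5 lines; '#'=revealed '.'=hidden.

Answer: #####
#####
.#...
.....
.....

Derivation:
Click 1 (0,4) count=0: revealed 10 new [(0,0) (0,1) (0,2) (0,3) (0,4) (1,0) (1,1) (1,2) (1,3) (1,4)] -> total=10
Click 2 (2,1) count=1: revealed 1 new [(2,1)] -> total=11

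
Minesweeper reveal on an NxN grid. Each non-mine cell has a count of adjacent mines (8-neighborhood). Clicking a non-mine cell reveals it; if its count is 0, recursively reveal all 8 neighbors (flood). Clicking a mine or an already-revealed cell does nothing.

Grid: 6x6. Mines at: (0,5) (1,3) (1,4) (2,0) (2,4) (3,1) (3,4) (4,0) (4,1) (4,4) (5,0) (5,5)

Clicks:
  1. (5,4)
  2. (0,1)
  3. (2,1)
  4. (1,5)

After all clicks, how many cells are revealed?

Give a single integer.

Click 1 (5,4) count=2: revealed 1 new [(5,4)] -> total=1
Click 2 (0,1) count=0: revealed 6 new [(0,0) (0,1) (0,2) (1,0) (1,1) (1,2)] -> total=7
Click 3 (2,1) count=2: revealed 1 new [(2,1)] -> total=8
Click 4 (1,5) count=3: revealed 1 new [(1,5)] -> total=9

Answer: 9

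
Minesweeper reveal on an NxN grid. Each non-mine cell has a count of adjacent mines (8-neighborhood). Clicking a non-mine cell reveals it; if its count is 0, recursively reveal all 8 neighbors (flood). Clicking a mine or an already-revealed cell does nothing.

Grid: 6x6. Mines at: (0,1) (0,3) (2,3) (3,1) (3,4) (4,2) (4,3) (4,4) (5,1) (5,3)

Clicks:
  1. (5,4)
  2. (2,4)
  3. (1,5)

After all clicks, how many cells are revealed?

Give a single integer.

Answer: 7

Derivation:
Click 1 (5,4) count=3: revealed 1 new [(5,4)] -> total=1
Click 2 (2,4) count=2: revealed 1 new [(2,4)] -> total=2
Click 3 (1,5) count=0: revealed 5 new [(0,4) (0,5) (1,4) (1,5) (2,5)] -> total=7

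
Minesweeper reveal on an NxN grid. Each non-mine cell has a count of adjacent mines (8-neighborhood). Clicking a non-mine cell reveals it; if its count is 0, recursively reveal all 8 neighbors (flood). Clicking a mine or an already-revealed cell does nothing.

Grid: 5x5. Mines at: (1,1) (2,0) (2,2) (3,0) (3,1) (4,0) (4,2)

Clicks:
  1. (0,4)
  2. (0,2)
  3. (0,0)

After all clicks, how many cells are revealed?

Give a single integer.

Answer: 13

Derivation:
Click 1 (0,4) count=0: revealed 12 new [(0,2) (0,3) (0,4) (1,2) (1,3) (1,4) (2,3) (2,4) (3,3) (3,4) (4,3) (4,4)] -> total=12
Click 2 (0,2) count=1: revealed 0 new [(none)] -> total=12
Click 3 (0,0) count=1: revealed 1 new [(0,0)] -> total=13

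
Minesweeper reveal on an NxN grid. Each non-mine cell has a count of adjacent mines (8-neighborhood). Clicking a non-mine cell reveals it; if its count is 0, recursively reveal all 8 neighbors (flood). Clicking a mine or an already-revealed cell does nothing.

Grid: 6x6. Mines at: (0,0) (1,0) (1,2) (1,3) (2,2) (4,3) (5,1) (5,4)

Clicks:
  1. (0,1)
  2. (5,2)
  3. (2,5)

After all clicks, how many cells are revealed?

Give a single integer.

Click 1 (0,1) count=3: revealed 1 new [(0,1)] -> total=1
Click 2 (5,2) count=2: revealed 1 new [(5,2)] -> total=2
Click 3 (2,5) count=0: revealed 10 new [(0,4) (0,5) (1,4) (1,5) (2,4) (2,5) (3,4) (3,5) (4,4) (4,5)] -> total=12

Answer: 12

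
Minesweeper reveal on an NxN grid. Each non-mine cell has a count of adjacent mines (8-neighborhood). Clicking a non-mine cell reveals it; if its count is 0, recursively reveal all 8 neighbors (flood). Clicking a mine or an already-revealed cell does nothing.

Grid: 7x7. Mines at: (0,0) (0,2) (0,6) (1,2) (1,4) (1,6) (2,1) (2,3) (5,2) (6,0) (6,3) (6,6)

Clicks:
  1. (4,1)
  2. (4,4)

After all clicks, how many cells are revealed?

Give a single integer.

Click 1 (4,1) count=1: revealed 1 new [(4,1)] -> total=1
Click 2 (4,4) count=0: revealed 15 new [(2,4) (2,5) (2,6) (3,3) (3,4) (3,5) (3,6) (4,3) (4,4) (4,5) (4,6) (5,3) (5,4) (5,5) (5,6)] -> total=16

Answer: 16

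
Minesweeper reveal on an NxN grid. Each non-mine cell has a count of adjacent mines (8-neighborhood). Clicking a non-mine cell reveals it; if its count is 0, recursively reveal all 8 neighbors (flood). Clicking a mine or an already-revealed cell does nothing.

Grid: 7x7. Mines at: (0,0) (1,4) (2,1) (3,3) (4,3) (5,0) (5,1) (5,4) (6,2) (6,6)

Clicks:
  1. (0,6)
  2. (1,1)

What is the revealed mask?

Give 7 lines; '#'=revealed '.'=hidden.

Answer: .....##
.#...##
....###
....###
....###
.....##
.......

Derivation:
Click 1 (0,6) count=0: revealed 15 new [(0,5) (0,6) (1,5) (1,6) (2,4) (2,5) (2,6) (3,4) (3,5) (3,6) (4,4) (4,5) (4,6) (5,5) (5,6)] -> total=15
Click 2 (1,1) count=2: revealed 1 new [(1,1)] -> total=16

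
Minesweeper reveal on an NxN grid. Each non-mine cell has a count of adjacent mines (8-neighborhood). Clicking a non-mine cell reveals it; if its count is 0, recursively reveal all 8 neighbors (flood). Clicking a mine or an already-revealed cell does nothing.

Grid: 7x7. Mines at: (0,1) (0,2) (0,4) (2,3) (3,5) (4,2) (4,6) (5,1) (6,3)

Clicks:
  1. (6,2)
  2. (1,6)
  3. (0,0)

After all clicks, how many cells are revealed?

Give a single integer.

Answer: 8

Derivation:
Click 1 (6,2) count=2: revealed 1 new [(6,2)] -> total=1
Click 2 (1,6) count=0: revealed 6 new [(0,5) (0,6) (1,5) (1,6) (2,5) (2,6)] -> total=7
Click 3 (0,0) count=1: revealed 1 new [(0,0)] -> total=8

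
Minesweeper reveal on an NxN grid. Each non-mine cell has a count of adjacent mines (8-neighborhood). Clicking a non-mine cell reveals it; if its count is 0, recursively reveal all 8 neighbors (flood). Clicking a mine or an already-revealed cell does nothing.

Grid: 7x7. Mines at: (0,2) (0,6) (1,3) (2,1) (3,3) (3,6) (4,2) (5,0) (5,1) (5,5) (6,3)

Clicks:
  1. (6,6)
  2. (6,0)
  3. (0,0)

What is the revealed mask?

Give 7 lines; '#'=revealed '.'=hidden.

Answer: ##.....
##.....
.......
.......
.......
.......
#.....#

Derivation:
Click 1 (6,6) count=1: revealed 1 new [(6,6)] -> total=1
Click 2 (6,0) count=2: revealed 1 new [(6,0)] -> total=2
Click 3 (0,0) count=0: revealed 4 new [(0,0) (0,1) (1,0) (1,1)] -> total=6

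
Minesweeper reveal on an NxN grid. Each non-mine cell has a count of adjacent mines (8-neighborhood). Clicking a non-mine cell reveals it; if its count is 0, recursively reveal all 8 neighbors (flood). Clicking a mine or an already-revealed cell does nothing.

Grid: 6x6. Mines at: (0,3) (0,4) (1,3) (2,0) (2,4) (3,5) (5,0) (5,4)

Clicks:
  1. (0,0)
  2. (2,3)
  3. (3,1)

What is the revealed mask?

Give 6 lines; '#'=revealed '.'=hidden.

Click 1 (0,0) count=0: revealed 6 new [(0,0) (0,1) (0,2) (1,0) (1,1) (1,2)] -> total=6
Click 2 (2,3) count=2: revealed 1 new [(2,3)] -> total=7
Click 3 (3,1) count=1: revealed 1 new [(3,1)] -> total=8

Answer: ###...
###...
...#..
.#....
......
......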